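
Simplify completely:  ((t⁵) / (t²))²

Inside the bracket: t³
Raise to the power 2: t⁶

t⁶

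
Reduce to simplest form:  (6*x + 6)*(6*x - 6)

36*x^2 - 36

Product of conjugates: (P+Q)(P-Q) = P^2 - Q^2.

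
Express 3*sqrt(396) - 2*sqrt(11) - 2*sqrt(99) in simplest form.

3*sqrt(396) = 18*sqrt(11); 2*sqrt(11) = 2*sqrt(11); 2*sqrt(99) = 6*sqrt(11)
Combine: (18 - 2 - 6)·sqrt(11) = 10*sqrt(11)

10*sqrt(11)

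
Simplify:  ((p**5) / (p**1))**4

p**16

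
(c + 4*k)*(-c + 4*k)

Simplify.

Difference of squares with P = 4*k, Q = c.

-c**2 + 16*k**2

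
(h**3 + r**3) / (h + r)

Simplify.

h**2 - h*r + r**2

h**3 + r**3 = (h + r)(h**2 - h*r + r**2).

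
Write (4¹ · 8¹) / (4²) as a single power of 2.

2^1

4¹ = 2^2; 8¹ = 2^3; 4² = 2^4
Combine exponents: 2^1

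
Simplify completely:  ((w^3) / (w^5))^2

Inside the bracket: (w^-2)
Raise to the power 2: (w^-4)

w^(-4)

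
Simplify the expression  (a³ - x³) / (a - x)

a² + a*x + x²

a^3 - x^3 = (a - x)(a² + a*x + x²).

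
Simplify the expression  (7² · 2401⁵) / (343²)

7^16

7² = 7^2; 2401⁵ = 7^20; 343² = 7^6
Combine exponents: 7^16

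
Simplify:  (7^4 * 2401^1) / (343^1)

7^4 = 7^4; 2401^1 = 7^4; 343^1 = 7^3
Combine exponents: 7^5

7^5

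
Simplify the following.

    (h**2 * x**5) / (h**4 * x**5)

h**(-2)

Quotient: (h**-2)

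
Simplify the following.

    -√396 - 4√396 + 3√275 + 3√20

√396 = 6*√11; 4√396 = 24*√11; 3√275 = 15*√11; 3√20 = 6*√5

-15*√11 + 6*√5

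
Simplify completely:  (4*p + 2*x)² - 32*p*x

4*(2*p - x)²

Expanding gives 16*p² - 16*p*x + 4*x², a perfect square.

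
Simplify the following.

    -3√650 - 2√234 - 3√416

3√650 = 15*√26; 2√234 = 6*√26; 3√416 = 12*√26
Combine: (-15 - 6 - 12)·√26 = -33*√26

-33*√26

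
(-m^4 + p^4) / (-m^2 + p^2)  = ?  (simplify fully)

Factor p^4 - m^4 and cancel (-m^2 + p^2).

m^2 + p^2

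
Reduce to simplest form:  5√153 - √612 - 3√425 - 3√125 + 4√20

-6*√17 - 7*√5

5√153 = 15*√17; √612 = 6*√17; 3√425 = 15*√17; 3√125 = 15*√5; 4√20 = 8*√5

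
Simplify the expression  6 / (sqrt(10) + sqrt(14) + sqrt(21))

Group as (sqrt(10) + sqrt(14)) + sqrt(21); multiply by (sqrt(10) + sqrt(14)) - sqrt(21), then rationalise the remaining surd.

(-168*sqrt(15) + 18*sqrt(21) + 102*sqrt(14) + 150*sqrt(10))/551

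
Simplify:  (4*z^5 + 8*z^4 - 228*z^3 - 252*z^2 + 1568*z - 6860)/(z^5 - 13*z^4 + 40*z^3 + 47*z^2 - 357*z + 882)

(4*z^2 + 48*z + 140)/(z^2 - 3*z - 18)

Factor: 4*z^5 + 8*z^4 - 228*z^3 - 252*z^2 + 1568*z - 6860 = 4*(z^2 - 3*z + 7)*(z + 7)*(z - 7)*(z + 5);  z^5 - 13*z^4 + 40*z^3 + 47*z^2 - 357*z + 882 = (z - 7)*(z^2 - 3*z + 7)*(z + 3)*(z - 6)
Cancel the common factors (z^2 - 3*z + 7), (z - 7).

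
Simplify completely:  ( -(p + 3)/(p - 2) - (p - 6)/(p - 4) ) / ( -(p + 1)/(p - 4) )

(2*p^2 - 9*p)/(p^2 - p - 2)

Numerator: -(p + 3)/(p - 2) - (p - 6)/(p - 4) = (-2*p^2 + 9*p)/(p^2 - 6*p + 8)
Denominator: -(p + 1)/(p - 4) = (-p - 1)/(p - 4)
Divide: ((-2*p^2 + 9*p)/(p^2 - 6*p + 8)) · ((p - 4)/(-p - 1)) = (2*p^2 - 9*p)/(p^2 - p - 2)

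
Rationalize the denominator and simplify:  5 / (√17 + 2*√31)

Multiply numerator and denominator by -√17 + 2*√31.
Denominator becomes 107; numerator becomes -5*√17 + 10*√31.

(-5*√17 + 10*√31)/107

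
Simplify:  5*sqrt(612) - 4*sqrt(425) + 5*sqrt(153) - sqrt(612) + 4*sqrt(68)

27*sqrt(17)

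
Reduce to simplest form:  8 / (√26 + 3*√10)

(-√26 + 3*√10)/8

Multiply numerator and denominator by -3*√10 + √26.
Denominator becomes -64; numerator becomes -24*√10 + 8*√26.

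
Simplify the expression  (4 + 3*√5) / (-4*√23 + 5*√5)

(-12*√115 - 16*√23 - 75 - 20*√5)/243

Multiply numerator and denominator by 5*√5 + 4*√23.
Denominator becomes -243; numerator becomes 20*√5 + 75 + 16*√23 + 12*√115.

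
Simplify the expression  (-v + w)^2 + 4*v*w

Expand the square and combine the 4*v*w term.

(v + w)^2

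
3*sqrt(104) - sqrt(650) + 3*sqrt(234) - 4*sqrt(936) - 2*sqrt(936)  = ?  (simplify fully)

3*sqrt(104) = 6*sqrt(26); sqrt(650) = 5*sqrt(26); 3*sqrt(234) = 9*sqrt(26); 4*sqrt(936) = 24*sqrt(26); 2*sqrt(936) = 12*sqrt(26)
Combine: (6 - 5 + 9 - 24 - 12)·sqrt(26) = -26*sqrt(26)

-26*sqrt(26)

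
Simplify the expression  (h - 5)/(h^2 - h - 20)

1/(h + 4)

Factor: h^2 - h - 20 = (h + 4)*(h - 5)
Cancel the common factor (h - 5).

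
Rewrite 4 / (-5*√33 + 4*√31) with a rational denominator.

(-20*√33 - 16*√31)/329

Multiply numerator and denominator by 4*√31 + 5*√33.
Denominator becomes -329; numerator becomes 16*√31 + 20*√33.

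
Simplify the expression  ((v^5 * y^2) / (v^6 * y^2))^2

v^(-2)

Inside the bracket: (v^-1)
Raise to the power 2: (v^-2)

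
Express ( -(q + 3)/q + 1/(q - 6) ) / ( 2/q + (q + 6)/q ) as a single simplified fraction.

(-q^2 + 4*q + 18)/(q^2 + 2*q - 48)

Numerator: -(q + 3)/q + 1/(q - 6) = (-q^2 + 4*q + 18)/(q^2 - 6*q)
Denominator: 2/q + (q + 6)/q = (q + 8)/q
Divide: ((-q^2 + 4*q + 18)/(q^2 - 6*q)) · (q/(q + 8)) = (-q^2 + 4*q + 18)/(q^2 + 2*q - 48)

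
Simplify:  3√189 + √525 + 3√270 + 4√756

9*√30 + 38*√21

3√189 = 9*√21; √525 = 5*√21; 3√270 = 9*√30; 4√756 = 24*√21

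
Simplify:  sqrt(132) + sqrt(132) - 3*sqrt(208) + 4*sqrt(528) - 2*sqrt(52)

-16*sqrt(13) + 20*sqrt(33)

sqrt(132) = 2*sqrt(33); sqrt(132) = 2*sqrt(33); 3*sqrt(208) = 12*sqrt(13); 4*sqrt(528) = 16*sqrt(33); 2*sqrt(52) = 4*sqrt(13)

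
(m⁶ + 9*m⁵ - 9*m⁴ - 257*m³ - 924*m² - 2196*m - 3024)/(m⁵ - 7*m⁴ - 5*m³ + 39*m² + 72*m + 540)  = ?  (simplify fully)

Factor: m⁶ + 9*m⁵ - 9*m⁴ - 257*m³ - 924*m² - 2196*m - 3024 = (m + 4)·(m + 7)·(m - 6)·(m + 3)·(m² + m + 6);  m⁵ - 7*m⁴ - 5*m³ + 39*m² + 72*m + 540 = (m - 5)·(m + 3)·(m² + m + 6)·(m - 6)
Cancel the common factors (m² + m + 6), (m - 6), (m + 3).

(m² + 11*m + 28)/(m - 5)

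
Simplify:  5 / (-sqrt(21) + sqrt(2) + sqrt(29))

Group as (sqrt(2) + sqrt(29)) - sqrt(21); multiply by (sqrt(2) + sqrt(29)) + sqrt(21), then rationalise the remaining surd.

(-25*sqrt(21) - 15*sqrt(29) + 120*sqrt(2) + 5*sqrt(1218))/66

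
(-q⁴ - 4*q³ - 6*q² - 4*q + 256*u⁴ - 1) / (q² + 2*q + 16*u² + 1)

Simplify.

Difference of fourth powers: factor out (16*u² + (q + 1)²).

-q² - 2*q + 16*u² - 1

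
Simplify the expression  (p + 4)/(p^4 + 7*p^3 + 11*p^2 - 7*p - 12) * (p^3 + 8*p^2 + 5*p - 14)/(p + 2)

Factor: p^4 + 7*p^3 + 11*p^2 - 7*p - 12 = (p + 1)*(p + 3)*(p - 1)*(p + 4);  p^3 + 8*p^2 + 5*p - 14 = (p + 2)*(p + 7)*(p - 1)
Cancel the common factors (p + 2), (p - 1), (p + 4).

(p + 7)/(p^2 + 4*p + 3)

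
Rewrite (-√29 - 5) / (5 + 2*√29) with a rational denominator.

(-33 - 5*√29)/91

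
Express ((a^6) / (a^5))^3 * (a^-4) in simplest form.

1/a

Inside the bracket: a^1
Raise to the power 3: a^3
Multiply by (a^-4): add exponents.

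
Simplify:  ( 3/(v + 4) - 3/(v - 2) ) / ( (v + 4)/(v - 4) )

Numerator: 3/(v + 4) - 3/(v - 2) = -18/(v^2 + 2*v - 8)
Denominator: (v + 4)/(v - 4) = (v + 4)/(v - 4)
Divide: (-18/(v^2 + 2*v - 8)) · ((v - 4)/(v + 4)) = (-18*v + 72)/(v^3 + 6*v^2 - 32)

(-18*v + 72)/(v^3 + 6*v^2 - 32)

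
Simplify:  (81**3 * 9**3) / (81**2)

81**3 = 3**12; 9**3 = 3**6; 81**2 = 3**8
Combine exponents: 3**10

3**10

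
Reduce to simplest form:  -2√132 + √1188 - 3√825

2√132 = 4*√33; √1188 = 6*√33; 3√825 = 15*√33
Combine: (-4 + 6 - 15)·√33 = -13*√33

-13*√33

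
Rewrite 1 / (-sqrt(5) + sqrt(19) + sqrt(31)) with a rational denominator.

Group as (sqrt(19) + sqrt(31)) - sqrt(5); multiply by (sqrt(19) + sqrt(31)) + sqrt(5), then rationalise the remaining surd.

(-45*sqrt(5) - 7*sqrt(31) + 17*sqrt(19) + 2*sqrt(2945))/331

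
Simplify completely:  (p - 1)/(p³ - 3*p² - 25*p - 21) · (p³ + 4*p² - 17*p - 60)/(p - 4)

(p² + 4*p - 5)/(p² - 6*p - 7)

Factor: p³ - 3*p² - 25*p - 21 = (p + 1)·(p - 7)·(p + 3);  p³ + 4*p² - 17*p - 60 = (p - 4)·(p + 5)·(p + 3)
Cancel the common factors (p - 4), (p + 3).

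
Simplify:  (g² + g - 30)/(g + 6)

g - 5

Factor: g² + g - 30 = (g + 6)·(g - 5)
Cancel the common factor (g + 6).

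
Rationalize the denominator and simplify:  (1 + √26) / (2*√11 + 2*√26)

(-√286 - √11 + √26 + 26)/30

Multiply numerator and denominator by -2*√11 + 2*√26.
Denominator becomes 60; numerator becomes -2*√286 - 2*√11 + 2*√26 + 52.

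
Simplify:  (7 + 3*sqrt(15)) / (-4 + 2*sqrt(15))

(13*sqrt(15) + 59)/22

Multiply numerator and denominator by -2*sqrt(15) - 4.
Denominator becomes -44; numerator becomes -118 - 26*sqrt(15).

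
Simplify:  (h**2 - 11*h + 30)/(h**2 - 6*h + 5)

(h - 6)/(h - 1)

Factor: h**2 - 11*h + 30 = (h - 6)*(h - 5);  h**2 - 6*h + 5 = (h - 5)*(h - 1)
Cancel the common factor (h - 5).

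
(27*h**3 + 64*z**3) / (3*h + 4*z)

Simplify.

9*h**2 - 12*h*z + 16*z**2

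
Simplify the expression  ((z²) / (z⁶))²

Inside the bracket: (z^-4)
Raise to the power 2: (z^-8)

z^(-8)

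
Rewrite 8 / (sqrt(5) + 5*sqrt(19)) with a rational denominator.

Multiply numerator and denominator by -sqrt(5) + 5*sqrt(19).
Denominator becomes 470; numerator becomes -8*sqrt(5) + 40*sqrt(19).

(-4*sqrt(5) + 20*sqrt(19))/235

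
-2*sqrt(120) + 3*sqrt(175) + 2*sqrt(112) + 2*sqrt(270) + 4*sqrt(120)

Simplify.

2*sqrt(120) = 4*sqrt(30); 3*sqrt(175) = 15*sqrt(7); 2*sqrt(112) = 8*sqrt(7); 2*sqrt(270) = 6*sqrt(30); 4*sqrt(120) = 8*sqrt(30)

10*sqrt(30) + 23*sqrt(7)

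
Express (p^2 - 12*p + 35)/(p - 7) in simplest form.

Factor: p^2 - 12*p + 35 = (p - 7)*(p - 5)
Cancel the common factor (p - 7).

p - 5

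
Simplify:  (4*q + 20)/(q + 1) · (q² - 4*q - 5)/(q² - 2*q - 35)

Factor: 4*q + 20 = 4·(q + 5);  q² - 4*q - 5 = (q + 1)·(q - 5);  q² - 2*q - 35 = (q - 7)·(q + 5)
Cancel the common factors (q + 5), (q + 1).

(4*q - 20)/(q - 7)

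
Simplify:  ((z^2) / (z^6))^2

z^(-8)

Inside the bracket: (z^-4)
Raise to the power 2: (z^-8)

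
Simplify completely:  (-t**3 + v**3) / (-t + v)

v**3 - t**3 = (-t + v)(t**2 + t*v + v**2).

t**2 + t*v + v**2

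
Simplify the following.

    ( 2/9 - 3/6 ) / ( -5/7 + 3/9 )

35/48

Numerator: 2/9 - 3/6 = -5/18
Denominator: -5/7 + 3/9 = -8/21
Divide: (-5/18) · (-21/8) = 35/48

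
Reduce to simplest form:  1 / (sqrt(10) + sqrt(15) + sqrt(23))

(-5*sqrt(138) + sqrt(23) + 9*sqrt(15) + 14*sqrt(10))/298

Group as (sqrt(10) + sqrt(15)) + sqrt(23); multiply by (sqrt(10) + sqrt(15)) - sqrt(23), then rationalise the remaining surd.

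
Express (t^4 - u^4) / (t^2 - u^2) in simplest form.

Difference of fourth powers: factor out (t^2 - u^2).

t^2 + u^2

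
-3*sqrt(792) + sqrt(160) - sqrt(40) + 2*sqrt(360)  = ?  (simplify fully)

-18*sqrt(22) + 14*sqrt(10)

3*sqrt(792) = 18*sqrt(22); sqrt(160) = 4*sqrt(10); sqrt(40) = 2*sqrt(10); 2*sqrt(360) = 12*sqrt(10)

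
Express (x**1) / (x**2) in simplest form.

1/x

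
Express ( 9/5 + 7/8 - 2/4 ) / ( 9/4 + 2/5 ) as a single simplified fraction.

Numerator: 9/5 + 7/8 - 2/4 = 87/40
Denominator: 9/4 + 2/5 = 53/20
Divide: (87/40) · (20/53) = 87/106

87/106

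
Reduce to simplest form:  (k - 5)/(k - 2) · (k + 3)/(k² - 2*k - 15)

1/(k - 2)

Factor: k² - 2*k - 15 = (k + 3)·(k - 5)
Cancel the common factors (k - 5), (k + 3).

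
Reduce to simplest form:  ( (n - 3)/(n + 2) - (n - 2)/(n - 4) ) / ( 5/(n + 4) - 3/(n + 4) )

(-7*n² - 12*n + 64)/(2*n² - 4*n - 16)

Numerator: (n - 3)/(n + 2) - (n - 2)/(n - 4) = (-7*n + 16)/(n² - 2*n - 8)
Denominator: 5/(n + 4) - 3/(n + 4) = 2/(n + 4)
Divide: ((-7*n + 16)/(n² - 2*n - 8)) · (n/2 + 2) = (-7*n² - 12*n + 64)/(2*n² - 4*n - 16)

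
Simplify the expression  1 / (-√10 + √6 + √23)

Group as (√6 + √23) - √10; multiply by (√6 + √23) + √10, then rationalise the remaining surd.

(-19*√10 - 7*√23 + 27*√6 + 4*√345)/191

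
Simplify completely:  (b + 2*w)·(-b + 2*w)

-b² + 4*w²

(2*w)^2 - (b)^2 = -b² + 4*w².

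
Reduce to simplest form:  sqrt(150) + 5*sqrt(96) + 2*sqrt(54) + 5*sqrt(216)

61*sqrt(6)

sqrt(150) = 5*sqrt(6); 5*sqrt(96) = 20*sqrt(6); 2*sqrt(54) = 6*sqrt(6); 5*sqrt(216) = 30*sqrt(6)
Combine: (5 + 20 + 6 + 30)·sqrt(6) = 61*sqrt(6)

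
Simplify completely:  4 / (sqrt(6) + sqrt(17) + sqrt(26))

Group as (sqrt(17) + sqrt(26)) + sqrt(6); multiply by (sqrt(17) + sqrt(26)) - sqrt(6), then rationalise the remaining surd.

(-16*sqrt(663) - 12*sqrt(26) + 60*sqrt(17) + 148*sqrt(6))/399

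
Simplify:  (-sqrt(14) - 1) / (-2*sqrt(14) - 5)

(-3*sqrt(14) + 23)/31

Multiply numerator and denominator by -5 + 2*sqrt(14).
Denominator becomes -31; numerator becomes -23 + 3*sqrt(14).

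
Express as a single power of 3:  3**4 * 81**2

3**12

3**4 = 3**4; 81**2 = 3**8
Combine exponents: 3**12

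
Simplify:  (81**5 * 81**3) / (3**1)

81**5 = 3**20; 81**3 = 3**12; 3**1 = 3**1
Combine exponents: 3**31

3**31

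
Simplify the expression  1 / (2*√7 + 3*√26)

Multiply numerator and denominator by -2*√7 + 3*√26.
Denominator becomes 206; numerator becomes -2*√7 + 3*√26.

(-2*√7 + 3*√26)/206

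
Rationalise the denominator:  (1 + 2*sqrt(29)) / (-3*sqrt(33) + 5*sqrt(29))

Multiply numerator and denominator by 3*sqrt(33) + 5*sqrt(29).
Denominator becomes 428; numerator becomes 3*sqrt(33) + 5*sqrt(29) + 6*sqrt(957) + 290.

(3*sqrt(33) + 5*sqrt(29) + 6*sqrt(957) + 290)/428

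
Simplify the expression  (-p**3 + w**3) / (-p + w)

Apply the difference-of-cubes factorisation and cancel (-p + w).

p**2 + p*w + w**2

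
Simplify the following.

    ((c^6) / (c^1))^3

c^15

Inside the bracket: c^5
Raise to the power 3: c^15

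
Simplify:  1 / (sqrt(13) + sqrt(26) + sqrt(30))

(-52*sqrt(15) + 9*sqrt(30) + 17*sqrt(26) + 43*sqrt(13))/1271

Group as (sqrt(13) + sqrt(30)) + sqrt(26); multiply by (sqrt(13) + sqrt(30)) - sqrt(26), then rationalise the remaining surd.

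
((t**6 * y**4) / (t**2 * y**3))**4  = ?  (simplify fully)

t**16*y**4

Inside the bracket: t**4 * y**1
Raise to the power 4: t**16 * y**4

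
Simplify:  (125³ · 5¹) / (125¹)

125³ = 5^9; 5¹ = 5^1; 125¹ = 5^3
Combine exponents: 5^7

5^7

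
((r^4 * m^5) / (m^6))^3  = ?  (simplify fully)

Inside the bracket: r^4 * (m^-1)
Raise to the power 3: r^12 * (m^-3)

r^12/m^3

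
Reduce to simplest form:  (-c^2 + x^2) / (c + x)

-c + x

-c^2 + x^2 factors as (-c + x)*(c + x).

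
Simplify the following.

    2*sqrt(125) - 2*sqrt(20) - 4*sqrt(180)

-18*sqrt(5)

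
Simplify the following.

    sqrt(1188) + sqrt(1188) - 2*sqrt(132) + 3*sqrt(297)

sqrt(1188) = 6*sqrt(33); sqrt(1188) = 6*sqrt(33); 2*sqrt(132) = 4*sqrt(33); 3*sqrt(297) = 9*sqrt(33)
Combine: (6 + 6 - 4 + 9)·sqrt(33) = 17*sqrt(33)

17*sqrt(33)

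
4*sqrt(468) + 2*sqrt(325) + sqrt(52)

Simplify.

36*sqrt(13)

4*sqrt(468) = 24*sqrt(13); 2*sqrt(325) = 10*sqrt(13); sqrt(52) = 2*sqrt(13)
Combine: (24 + 10 + 2)·sqrt(13) = 36*sqrt(13)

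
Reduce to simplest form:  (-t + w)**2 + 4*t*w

(t + w)**2

Expand the square and combine the 4*t*w term.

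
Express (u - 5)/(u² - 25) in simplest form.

Factor: u² - 25 = (u + 5)·(u - 5)
Cancel the common factor (u - 5).

1/(u + 5)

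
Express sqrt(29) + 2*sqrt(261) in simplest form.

7*sqrt(29)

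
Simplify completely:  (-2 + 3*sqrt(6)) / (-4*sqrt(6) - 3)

Multiply numerator and denominator by -3 + 4*sqrt(6).
Denominator becomes -87; numerator becomes -17*sqrt(6) + 78.

(-78 + 17*sqrt(6))/87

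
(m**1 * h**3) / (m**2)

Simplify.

Quotient: (m**-1) * h**3

h**3/m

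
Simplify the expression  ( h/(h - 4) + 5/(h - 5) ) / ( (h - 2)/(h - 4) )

(h^2 - 20)/(h^2 - 7*h + 10)

Numerator: h/(h - 4) + 5/(h - 5) = (h^2 - 20)/(h^2 - 9*h + 20)
Denominator: (h - 2)/(h - 4) = (h - 2)/(h - 4)
Divide: ((h^2 - 20)/(h^2 - 9*h + 20)) · ((h - 4)/(h - 2)) = (h^2 - 20)/(h^2 - 7*h + 10)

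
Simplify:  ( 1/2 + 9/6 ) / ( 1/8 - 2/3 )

-48/13

Numerator: 1/2 + 9/6 = 2
Denominator: 1/8 - 2/3 = -13/24
Divide: (2) · (-24/13) = -48/13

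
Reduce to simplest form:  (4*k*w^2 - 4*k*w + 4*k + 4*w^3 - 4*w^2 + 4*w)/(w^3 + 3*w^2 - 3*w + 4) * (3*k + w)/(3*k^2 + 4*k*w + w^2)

4/(w + 4)

Factor: 4*k*w^2 - 4*k*w + 4*k + 4*w^3 - 4*w^2 + 4*w = 4*(k + w)*(w^2 - w + 1);  w^3 + 3*w^2 - 3*w + 4 = (w^2 - w + 1)*(w + 4);  3*k^2 + 4*k*w + w^2 = (3*k + w)*(k + w)
Cancel the common factors (w^2 - w + 1), (k + w), (3*k + w).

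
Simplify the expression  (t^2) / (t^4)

Quotient: (t^-2)

t^(-2)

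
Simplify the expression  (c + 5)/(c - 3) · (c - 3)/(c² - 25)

1/(c - 5)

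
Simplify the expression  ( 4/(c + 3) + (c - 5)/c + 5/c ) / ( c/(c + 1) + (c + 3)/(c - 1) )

Numerator: 4/(c + 3) + (c - 5)/c + 5/c = (c + 7)/(c + 3)
Denominator: c/(c + 1) + (c + 3)/(c - 1) = (2*c² + 3*c + 3)/(c² - 1)
Divide: ((c + 7)/(c + 3)) · ((c² - 1)/(2*c² + 3*c + 3)) = (c³ + 7*c² - c - 7)/(2*c³ + 9*c² + 12*c + 9)

(c³ + 7*c² - c - 7)/(2*c³ + 9*c² + 12*c + 9)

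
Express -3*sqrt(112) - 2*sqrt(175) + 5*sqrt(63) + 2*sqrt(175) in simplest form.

3*sqrt(7)

3*sqrt(112) = 12*sqrt(7); 2*sqrt(175) = 10*sqrt(7); 5*sqrt(63) = 15*sqrt(7); 2*sqrt(175) = 10*sqrt(7)
Combine: (-12 - 10 + 15 + 10)·sqrt(7) = 3*sqrt(7)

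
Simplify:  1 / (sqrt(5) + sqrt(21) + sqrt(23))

Group as (sqrt(5) + sqrt(21)) + sqrt(23); multiply by (sqrt(5) + sqrt(21)) - sqrt(23), then rationalise the remaining surd.

(-2*sqrt(2415) + 3*sqrt(23) + 7*sqrt(21) + 39*sqrt(5))/411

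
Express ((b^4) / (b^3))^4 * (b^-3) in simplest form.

b

Inside the bracket: b^1
Raise to the power 4: b^4
Multiply by (b^-3): add exponents.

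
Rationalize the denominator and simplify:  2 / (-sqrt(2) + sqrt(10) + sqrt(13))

(-42*sqrt(2) - 2*sqrt(13) + 10*sqrt(10) + 8*sqrt(65))/79

Group as (sqrt(10) + sqrt(13)) - sqrt(2); multiply by (sqrt(10) + sqrt(13)) + sqrt(2), then rationalise the remaining surd.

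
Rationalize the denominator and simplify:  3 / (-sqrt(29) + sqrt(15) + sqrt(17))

Group as (sqrt(15) + sqrt(17)) - sqrt(29); multiply by (sqrt(15) + sqrt(17)) + sqrt(29), then rationalise the remaining surd.

(-3*sqrt(29) + 27*sqrt(17) + 31*sqrt(15) + 2*sqrt(7395))/337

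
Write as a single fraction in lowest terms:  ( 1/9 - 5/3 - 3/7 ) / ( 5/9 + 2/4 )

-250/133

Numerator: 1/9 - 5/3 - 3/7 = -125/63
Denominator: 5/9 + 2/4 = 19/18
Divide: (-125/63) · (18/19) = -250/133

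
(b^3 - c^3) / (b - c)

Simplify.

b^2 + b*c + c^2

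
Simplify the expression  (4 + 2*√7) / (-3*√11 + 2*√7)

Multiply numerator and denominator by 2*√7 + 3*√11.
Denominator becomes -71; numerator becomes 8*√7 + 28 + 12*√11 + 6*√77.

(-6*√77 - 12*√11 - 28 - 8*√7)/71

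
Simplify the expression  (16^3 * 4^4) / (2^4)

16^3 = 2^12; 4^4 = 2^8; 2^4 = 2^4
Combine exponents: 2^16

2^16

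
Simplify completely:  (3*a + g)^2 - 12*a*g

(3*a - g)^2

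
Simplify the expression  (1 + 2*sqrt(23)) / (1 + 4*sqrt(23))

(2*sqrt(23) + 183)/367

Multiply numerator and denominator by -4*sqrt(23) + 1.
Denominator becomes -367; numerator becomes -183 - 2*sqrt(23).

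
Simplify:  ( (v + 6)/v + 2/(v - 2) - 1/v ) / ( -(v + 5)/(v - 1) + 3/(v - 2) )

(-v**3 - 4*v**2 + 15*v - 10)/(v**3 - 7*v)

Numerator: (v + 6)/v + 2/(v - 2) - 1/v = (v**2 + 5*v - 10)/(v**2 - 2*v)
Denominator: -(v + 5)/(v - 1) + 3/(v - 2) = (-v**2 + 7)/(v**2 - 3*v + 2)
Divide: ((v**2 + 5*v - 10)/(v**2 - 2*v)) · ((v**2 - 3*v + 2)/(-v**2 + 7)) = (-v**3 - 4*v**2 + 15*v - 10)/(v**3 - 7*v)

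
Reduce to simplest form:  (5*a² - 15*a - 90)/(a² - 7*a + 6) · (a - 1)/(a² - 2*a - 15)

Factor: 5*a² - 15*a - 90 = 5·(a + 3)·(a - 6);  a² - 7*a + 6 = (a - 6)·(a - 1);  a² - 2*a - 15 = (a + 3)·(a - 5)
Cancel the common factors (a - 6), (a - 1), (a + 3).

5/(a - 5)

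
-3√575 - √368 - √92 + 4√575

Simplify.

3√575 = 15*√23; √368 = 4*√23; √92 = 2*√23; 4√575 = 20*√23
Combine: (-15 - 4 - 2 + 20)·√23 = -√23

-√23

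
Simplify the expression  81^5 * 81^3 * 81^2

81^5 = 3^20; 81^3 = 3^12; 81^2 = 3^8
Combine exponents: 3^40

3^40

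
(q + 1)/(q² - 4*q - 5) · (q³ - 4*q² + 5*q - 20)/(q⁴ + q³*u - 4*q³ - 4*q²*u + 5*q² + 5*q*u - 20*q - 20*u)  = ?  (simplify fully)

Factor: q² - 4*q - 5 = (q + 1)·(q - 5);  q³ - 4*q² + 5*q - 20 = (q - 4)·(q² + 5);  q⁴ + q³*u - 4*q³ - 4*q²*u + 5*q² + 5*q*u - 20*q - 20*u = (q - 4)·(q² + 5)·(q + u)
Cancel the common factors (q² + 5), (q + 1), (q - 4).

1/(q² + q*u - 5*q - 5*u)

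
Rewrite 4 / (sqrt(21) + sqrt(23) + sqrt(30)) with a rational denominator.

(-3*sqrt(1610) + 7*sqrt(30) + 14*sqrt(23) + 16*sqrt(21))/217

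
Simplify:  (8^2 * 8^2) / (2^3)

8^2 = 2^6; 8^2 = 2^6; 2^3 = 2^3
Combine exponents: 2^9

2^9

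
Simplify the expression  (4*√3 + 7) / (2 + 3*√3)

(22 + 13*√3)/23

Multiply numerator and denominator by -3*√3 + 2.
Denominator becomes -23; numerator becomes -13*√3 - 22.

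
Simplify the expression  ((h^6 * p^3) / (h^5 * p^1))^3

Inside the bracket: h^1 * p^2
Raise to the power 3: h^3 * p^6

h^3*p^6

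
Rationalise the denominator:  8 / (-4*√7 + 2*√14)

Multiply numerator and denominator by 2*√14 + 4*√7.
Denominator becomes -56; numerator becomes 16*√14 + 32*√7.

(-4*√7 - 2*√14)/7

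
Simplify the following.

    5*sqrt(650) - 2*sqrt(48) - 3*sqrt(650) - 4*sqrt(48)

-24*sqrt(3) + 10*sqrt(26)

5*sqrt(650) = 25*sqrt(26); 2*sqrt(48) = 8*sqrt(3); 3*sqrt(650) = 15*sqrt(26); 4*sqrt(48) = 16*sqrt(3)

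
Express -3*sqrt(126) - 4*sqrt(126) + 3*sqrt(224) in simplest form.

-9*sqrt(14)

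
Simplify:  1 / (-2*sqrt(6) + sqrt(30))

Multiply numerator and denominator by 2*sqrt(6) + sqrt(30).
Denominator becomes 6; numerator becomes 2*sqrt(6) + sqrt(30).

(2*sqrt(6) + sqrt(30))/6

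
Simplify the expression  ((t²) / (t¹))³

t³

Inside the bracket: t¹
Raise to the power 3: t³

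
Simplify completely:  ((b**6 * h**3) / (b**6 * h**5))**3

h**(-6)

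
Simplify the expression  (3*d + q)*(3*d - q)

Product of conjugates: (P+Q)(P-Q) = P**2 - Q**2.

9*d**2 - q**2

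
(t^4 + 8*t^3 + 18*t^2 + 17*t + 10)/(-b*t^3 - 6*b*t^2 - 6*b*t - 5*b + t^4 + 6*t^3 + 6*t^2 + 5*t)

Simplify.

(t + 2)/(-b + t)

Factor: t^4 + 8*t^3 + 18*t^2 + 17*t + 10 = (t^2 + t + 1)*(t + 2)*(t + 5);  -b*t^3 - 6*b*t^2 - 6*b*t - 5*b + t^4 + 6*t^3 + 6*t^2 + 5*t = (-b + t)*(t^2 + t + 1)*(t + 5)
Cancel the common factors (t^2 + t + 1), (t + 5).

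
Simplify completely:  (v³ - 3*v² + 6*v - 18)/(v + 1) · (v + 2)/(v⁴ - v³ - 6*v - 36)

Factor: v³ - 3*v² + 6*v - 18 = (v - 3)·(v² + 6);  v⁴ - v³ - 6*v - 36 = (v² + 6)·(v + 2)·(v - 3)
Cancel the common factors (v² + 6), (v + 2), (v - 3).

1/(v + 1)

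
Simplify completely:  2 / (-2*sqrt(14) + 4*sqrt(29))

(sqrt(14) + 2*sqrt(29))/102

Multiply numerator and denominator by 2*sqrt(14) + 4*sqrt(29).
Denominator becomes 408; numerator becomes 4*sqrt(14) + 8*sqrt(29).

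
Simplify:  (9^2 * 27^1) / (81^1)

3^3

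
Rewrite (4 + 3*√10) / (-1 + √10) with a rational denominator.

(7*√10 + 34)/9

Multiply numerator and denominator by -√10 - 1.
Denominator becomes -9; numerator becomes -34 - 7*√10.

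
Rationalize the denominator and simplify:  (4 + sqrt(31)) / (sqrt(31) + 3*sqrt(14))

Multiply numerator and denominator by -3*sqrt(14) + sqrt(31).
Denominator becomes -95; numerator becomes -3*sqrt(434) - 12*sqrt(14) + 4*sqrt(31) + 31.

(-31 - 4*sqrt(31) + 12*sqrt(14) + 3*sqrt(434))/95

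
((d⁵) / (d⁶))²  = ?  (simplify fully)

Inside the bracket: (d^-1)
Raise to the power 2: (d^-2)

d^(-2)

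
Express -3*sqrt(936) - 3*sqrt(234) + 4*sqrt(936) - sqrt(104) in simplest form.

3*sqrt(936) = 18*sqrt(26); 3*sqrt(234) = 9*sqrt(26); 4*sqrt(936) = 24*sqrt(26); sqrt(104) = 2*sqrt(26)
Combine: (-18 - 9 + 24 - 2)·sqrt(26) = -5*sqrt(26)

-5*sqrt(26)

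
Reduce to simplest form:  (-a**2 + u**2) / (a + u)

-a + u

Factor u**2 - a**2 and cancel (a + u).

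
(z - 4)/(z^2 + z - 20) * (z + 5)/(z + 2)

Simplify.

1/(z + 2)

Factor: z^2 + z - 20 = (z - 4)*(z + 5)
Cancel the common factors (z + 5), (z - 4).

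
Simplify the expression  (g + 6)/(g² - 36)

1/(g - 6)

Factor: g² - 36 = (g - 6)·(g + 6)
Cancel the common factor (g + 6).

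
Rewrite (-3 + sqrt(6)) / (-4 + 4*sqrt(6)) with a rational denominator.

(-2*sqrt(6) + 3)/20

Multiply numerator and denominator by -4*sqrt(6) - 4.
Denominator becomes -80; numerator becomes -12 + 8*sqrt(6).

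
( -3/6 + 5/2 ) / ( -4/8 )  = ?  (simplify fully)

-4

Numerator: -3/6 + 5/2 = 2
Denominator: -4/8 = -1/2
Divide: (2) · (-2) = -4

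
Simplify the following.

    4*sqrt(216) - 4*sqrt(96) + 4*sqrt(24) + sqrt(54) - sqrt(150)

14*sqrt(6)

4*sqrt(216) = 24*sqrt(6); 4*sqrt(96) = 16*sqrt(6); 4*sqrt(24) = 8*sqrt(6); sqrt(54) = 3*sqrt(6); sqrt(150) = 5*sqrt(6)
Combine: (24 - 16 + 8 + 3 - 5)·sqrt(6) = 14*sqrt(6)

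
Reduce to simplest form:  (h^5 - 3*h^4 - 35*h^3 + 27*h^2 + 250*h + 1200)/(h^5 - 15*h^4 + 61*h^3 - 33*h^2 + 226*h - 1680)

(h + 5)/(h - 7)

Factor: h^5 - 3*h^4 - 35*h^3 + 27*h^2 + 250*h + 1200 = (h - 5)*(h^2 + 3*h + 8)*(h - 6)*(h + 5);  h^5 - 15*h^4 + 61*h^3 - 33*h^2 + 226*h - 1680 = (h - 7)*(h - 6)*(h - 5)*(h^2 + 3*h + 8)
Cancel the common factors (h^2 + 3*h + 8), (h - 5), (h - 6).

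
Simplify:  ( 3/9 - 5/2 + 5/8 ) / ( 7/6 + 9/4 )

Numerator: 3/9 - 5/2 + 5/8 = -37/24
Denominator: 7/6 + 9/4 = 41/12
Divide: (-37/24) · (12/41) = -37/82

-37/82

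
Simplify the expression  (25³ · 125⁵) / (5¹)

25³ = 5^6; 125⁵ = 5^15; 5¹ = 5^1
Combine exponents: 5^20

5^20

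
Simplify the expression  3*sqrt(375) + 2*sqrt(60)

3*sqrt(375) = 15*sqrt(15); 2*sqrt(60) = 4*sqrt(15)
Combine: (15 + 4)·sqrt(15) = 19*sqrt(15)

19*sqrt(15)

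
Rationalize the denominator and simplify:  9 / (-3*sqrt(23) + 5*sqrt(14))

(27*sqrt(23) + 45*sqrt(14))/143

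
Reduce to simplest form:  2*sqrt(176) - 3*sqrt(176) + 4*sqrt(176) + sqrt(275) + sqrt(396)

23*sqrt(11)

2*sqrt(176) = 8*sqrt(11); 3*sqrt(176) = 12*sqrt(11); 4*sqrt(176) = 16*sqrt(11); sqrt(275) = 5*sqrt(11); sqrt(396) = 6*sqrt(11)
Combine: (8 - 12 + 16 + 5 + 6)·sqrt(11) = 23*sqrt(11)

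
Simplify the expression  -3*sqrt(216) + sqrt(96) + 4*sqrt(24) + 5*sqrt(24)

4*sqrt(6)

3*sqrt(216) = 18*sqrt(6); sqrt(96) = 4*sqrt(6); 4*sqrt(24) = 8*sqrt(6); 5*sqrt(24) = 10*sqrt(6)
Combine: (-18 + 4 + 8 + 10)·sqrt(6) = 4*sqrt(6)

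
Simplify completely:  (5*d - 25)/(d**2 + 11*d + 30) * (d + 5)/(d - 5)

5/(d + 6)

Factor: 5*d - 25 = 5*(d - 5);  d**2 + 11*d + 30 = (d + 5)*(d + 6)
Cancel the common factors (d - 5), (d + 5).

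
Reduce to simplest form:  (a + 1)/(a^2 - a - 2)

Factor: a^2 - a - 2 = (a + 1)*(a - 2)
Cancel the common factor (a + 1).

1/(a - 2)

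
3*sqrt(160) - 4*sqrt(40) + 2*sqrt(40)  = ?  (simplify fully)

3*sqrt(160) = 12*sqrt(10); 4*sqrt(40) = 8*sqrt(10); 2*sqrt(40) = 4*sqrt(10)
Combine: (12 - 8 + 4)·sqrt(10) = 8*sqrt(10)

8*sqrt(10)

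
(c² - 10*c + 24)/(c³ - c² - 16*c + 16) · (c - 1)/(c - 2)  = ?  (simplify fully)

Factor: c² - 10*c + 24 = (c - 4)·(c - 6);  c³ - c² - 16*c + 16 = (c - 1)·(c + 4)·(c - 4)
Cancel the common factors (c - 1), (c - 4).

(c - 6)/(c² + 2*c - 8)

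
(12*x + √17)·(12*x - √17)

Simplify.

(12*x)^2 - (√17)^2 = 144*x² - 17.

144*x² - 17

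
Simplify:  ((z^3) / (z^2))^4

z^4

Inside the bracket: z^1
Raise to the power 4: z^4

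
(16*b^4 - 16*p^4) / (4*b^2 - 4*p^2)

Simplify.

4*b^2 + 4*p^2

16*b^4 - 16*p^4 factors as -16*(-b + p)*(b + p)*(b^2 + p^2).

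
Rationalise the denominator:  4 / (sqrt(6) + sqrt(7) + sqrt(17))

Group as (sqrt(6) + sqrt(7)) + sqrt(17); multiply by (sqrt(6) + sqrt(7)) - sqrt(17), then rationalise the remaining surd.

(-sqrt(714) - 2*sqrt(17) + 8*sqrt(7) + 9*sqrt(6))/19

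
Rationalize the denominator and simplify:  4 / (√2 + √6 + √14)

Group as (√2 + √14) + √6; multiply by (√2 + √14) - √6, then rationalise the remaining surd.

(-4*√42 - 6*√14 + 10*√6 + 18*√2)/3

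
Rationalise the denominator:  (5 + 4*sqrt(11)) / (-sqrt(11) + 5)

(69 + 25*sqrt(11))/14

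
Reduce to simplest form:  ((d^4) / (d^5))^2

d^(-2)

Inside the bracket: (d^-1)
Raise to the power 2: (d^-2)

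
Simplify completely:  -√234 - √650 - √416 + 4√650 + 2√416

16*√26

√234 = 3*√26; √650 = 5*√26; √416 = 4*√26; 4√650 = 20*√26; 2√416 = 8*√26
Combine: (-3 - 5 - 4 + 20 + 8)·√26 = 16*√26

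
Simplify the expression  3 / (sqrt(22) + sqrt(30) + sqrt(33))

(-396*sqrt(5) + 57*sqrt(33) + 75*sqrt(30) + 123*sqrt(22))/2279

Group as (sqrt(22) + sqrt(30)) + sqrt(33); multiply by (sqrt(22) + sqrt(30)) - sqrt(33), then rationalise the remaining surd.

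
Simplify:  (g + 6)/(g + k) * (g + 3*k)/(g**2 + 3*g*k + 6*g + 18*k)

1/(g + k)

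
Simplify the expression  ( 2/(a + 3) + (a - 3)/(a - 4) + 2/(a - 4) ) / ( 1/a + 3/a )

(a³ + 4*a² - 11*a)/(4*a² - 4*a - 48)

Numerator: 2/(a + 3) + (a - 3)/(a - 4) + 2/(a - 4) = (a² + 4*a - 11)/(a² - a - 12)
Denominator: 1/a + 3/a = 4/a
Divide: ((a² + 4*a - 11)/(a² - a - 12)) · (a/4) = (a³ + 4*a² - 11*a)/(4*a² - 4*a - 48)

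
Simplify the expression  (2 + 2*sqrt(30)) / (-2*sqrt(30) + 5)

Multiply numerator and denominator by 5 + 2*sqrt(30).
Denominator becomes -95; numerator becomes 14*sqrt(30) + 130.

(-130 - 14*sqrt(30))/95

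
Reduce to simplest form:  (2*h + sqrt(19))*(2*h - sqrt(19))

4*h^2 - 19

Product of conjugates: (P+Q)(P-Q) = P^2 - Q^2.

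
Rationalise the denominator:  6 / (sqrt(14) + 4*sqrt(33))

(-3*sqrt(14) + 12*sqrt(33))/257

Multiply numerator and denominator by -sqrt(14) + 4*sqrt(33).
Denominator becomes 514; numerator becomes -6*sqrt(14) + 24*sqrt(33).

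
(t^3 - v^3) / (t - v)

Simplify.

t^2 + t*v + v^2

Factor as (a-b)(a^2+ab+b^2) with a=t, b=v.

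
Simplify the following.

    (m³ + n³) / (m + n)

m² - m*n + n²

m^3 + n^3 = (m + n)(m² - m*n + n²).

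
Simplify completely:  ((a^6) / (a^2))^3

a^12

Inside the bracket: a^4
Raise to the power 3: a^12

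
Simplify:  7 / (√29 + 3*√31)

Multiply numerator and denominator by -√29 + 3*√31.
Denominator becomes 250; numerator becomes -7*√29 + 21*√31.

(-7*√29 + 21*√31)/250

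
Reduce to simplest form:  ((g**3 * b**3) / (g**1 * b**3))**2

g**4

Inside the bracket: g**2
Raise to the power 2: g**4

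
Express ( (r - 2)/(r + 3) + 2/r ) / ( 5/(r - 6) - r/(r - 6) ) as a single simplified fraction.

(-r³ + 6*r² - 6*r + 36)/(r³ - 2*r² - 15*r)

Numerator: (r - 2)/(r + 3) + 2/r = (r² + 6)/(r² + 3*r)
Denominator: 5/(r - 6) - r/(r - 6) = (-r + 5)/(r - 6)
Divide: ((r² + 6)/(r² + 3*r)) · ((r - 6)/(-r + 5)) = (-r³ + 6*r² - 6*r + 36)/(r³ - 2*r² - 15*r)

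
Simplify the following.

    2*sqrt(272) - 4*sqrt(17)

4*sqrt(17)

2*sqrt(272) = 8*sqrt(17); 4*sqrt(17) = 4*sqrt(17)
Combine: (8 - 4)·sqrt(17) = 4*sqrt(17)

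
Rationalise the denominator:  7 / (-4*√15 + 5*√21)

(28*√15 + 35*√21)/285

Multiply numerator and denominator by 4*√15 + 5*√21.
Denominator becomes 285; numerator becomes 28*√15 + 35*√21.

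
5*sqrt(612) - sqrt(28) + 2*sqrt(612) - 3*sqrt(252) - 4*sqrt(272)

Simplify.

-20*sqrt(7) + 26*sqrt(17)

5*sqrt(612) = 30*sqrt(17); sqrt(28) = 2*sqrt(7); 2*sqrt(612) = 12*sqrt(17); 3*sqrt(252) = 18*sqrt(7); 4*sqrt(272) = 16*sqrt(17)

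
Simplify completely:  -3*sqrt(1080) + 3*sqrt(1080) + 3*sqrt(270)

9*sqrt(30)

3*sqrt(1080) = 18*sqrt(30); 3*sqrt(1080) = 18*sqrt(30); 3*sqrt(270) = 9*sqrt(30)
Combine: (-18 + 18 + 9)·sqrt(30) = 9*sqrt(30)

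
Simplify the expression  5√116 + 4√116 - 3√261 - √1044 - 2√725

5√116 = 10*√29; 4√116 = 8*√29; 3√261 = 9*√29; √1044 = 6*√29; 2√725 = 10*√29
Combine: (10 + 8 - 9 - 6 - 10)·√29 = -7*√29

-7*√29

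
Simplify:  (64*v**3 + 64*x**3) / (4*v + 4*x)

Apply the sum-of-cubes factorisation and cancel (4*v + 4*x).

16*v**2 - 16*v*x + 16*x**2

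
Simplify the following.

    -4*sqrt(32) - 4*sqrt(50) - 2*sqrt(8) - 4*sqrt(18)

4*sqrt(32) = 16*sqrt(2); 4*sqrt(50) = 20*sqrt(2); 2*sqrt(8) = 4*sqrt(2); 4*sqrt(18) = 12*sqrt(2)
Combine: (-16 - 20 - 4 - 12)·sqrt(2) = -52*sqrt(2)

-52*sqrt(2)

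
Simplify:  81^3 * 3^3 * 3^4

3^19

81^3 = 3^12; 3^3 = 3^3; 3^4 = 3^4
Combine exponents: 3^19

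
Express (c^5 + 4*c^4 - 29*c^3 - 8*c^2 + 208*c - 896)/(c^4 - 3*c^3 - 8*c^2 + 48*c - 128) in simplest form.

c + 7

Factor: c^5 + 4*c^4 - 29*c^3 - 8*c^2 + 208*c - 896 = (c + 4)*(c - 4)*(c^2 - 3*c + 8)*(c + 7);  c^4 - 3*c^3 - 8*c^2 + 48*c - 128 = (c - 4)*(c + 4)*(c^2 - 3*c + 8)
Cancel the common factors (c^2 - 3*c + 8), (c + 4), (c - 4).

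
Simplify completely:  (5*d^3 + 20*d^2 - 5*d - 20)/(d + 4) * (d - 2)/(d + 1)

Factor: 5*d^3 + 20*d^2 - 5*d - 20 = 5*(d - 1)*(d + 4)*(d + 1)
Cancel the common factors (d + 4), (d + 1).

5*d^2 - 15*d + 10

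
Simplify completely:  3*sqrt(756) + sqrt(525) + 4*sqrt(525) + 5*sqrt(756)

73*sqrt(21)

3*sqrt(756) = 18*sqrt(21); sqrt(525) = 5*sqrt(21); 4*sqrt(525) = 20*sqrt(21); 5*sqrt(756) = 30*sqrt(21)
Combine: (18 + 5 + 20 + 30)·sqrt(21) = 73*sqrt(21)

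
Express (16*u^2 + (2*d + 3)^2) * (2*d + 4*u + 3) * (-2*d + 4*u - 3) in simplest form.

-16*d^4 - 96*d^3 - 216*d^2 - 216*d + 256*u^4 - 81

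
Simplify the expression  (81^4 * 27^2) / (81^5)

81^4 = 3^16; 27^2 = 3^6; 81^5 = 3^20
Combine exponents: 3^2

3^2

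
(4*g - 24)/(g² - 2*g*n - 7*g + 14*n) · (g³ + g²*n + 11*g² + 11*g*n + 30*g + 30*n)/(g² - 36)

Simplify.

Factor: 4*g - 24 = 4·(g - 6);  g² - 2*g*n - 7*g + 14*n = (g - 7)·(g - 2*n);  g³ + g²*n + 11*g² + 11*g*n + 30*g + 30*n = (g + n)·(g + 6)·(g + 5);  g² - 36 = (g + 6)·(g - 6)
Cancel the common factors (g + 6), (g - 6).

(4*g² + 4*g*n + 20*g + 20*n)/(g² - 2*g*n - 7*g + 14*n)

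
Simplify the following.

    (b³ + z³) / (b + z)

b² - b*z + z²

b^3 + z^3 = (b + z)(b² - b*z + z²).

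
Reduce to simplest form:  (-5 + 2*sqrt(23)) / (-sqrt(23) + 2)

Multiply numerator and denominator by 2 + sqrt(23).
Denominator becomes -19; numerator becomes -sqrt(23) + 36.

(-36 + sqrt(23))/19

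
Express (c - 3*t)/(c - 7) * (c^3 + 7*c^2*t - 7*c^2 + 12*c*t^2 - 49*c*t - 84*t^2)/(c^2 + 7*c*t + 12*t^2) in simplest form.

Factor: c^3 + 7*c^2*t - 7*c^2 + 12*c*t^2 - 49*c*t - 84*t^2 = (c - 7)*(c + 4*t)*(c + 3*t);  c^2 + 7*c*t + 12*t^2 = (c + 4*t)*(c + 3*t)
Cancel the common factors (c + 4*t), (c + 3*t), (c - 7).

c - 3*t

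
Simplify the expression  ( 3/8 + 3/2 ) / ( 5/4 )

3/2

Numerator: 3/8 + 3/2 = 15/8
Denominator: 5/4 = 5/4
Divide: (15/8) · (4/5) = 3/2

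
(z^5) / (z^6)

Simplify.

Quotient: (z^-1)

1/z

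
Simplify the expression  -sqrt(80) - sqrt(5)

-5*sqrt(5)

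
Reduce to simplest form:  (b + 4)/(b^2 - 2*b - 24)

1/(b - 6)

Factor: b^2 - 2*b - 24 = (b + 4)*(b - 6)
Cancel the common factor (b + 4).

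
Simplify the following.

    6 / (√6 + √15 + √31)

Group as (√6 + √15) + √31; multiply by (√6 + √15) - √31, then rationalise the remaining surd.

(-9*√310 - 15*√31 + 33*√15 + 60*√6)/65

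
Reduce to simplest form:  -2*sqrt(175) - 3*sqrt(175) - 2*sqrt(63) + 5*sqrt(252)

2*sqrt(175) = 10*sqrt(7); 3*sqrt(175) = 15*sqrt(7); 2*sqrt(63) = 6*sqrt(7); 5*sqrt(252) = 30*sqrt(7)
Combine: (-10 - 15 - 6 + 30)·sqrt(7) = -sqrt(7)

-sqrt(7)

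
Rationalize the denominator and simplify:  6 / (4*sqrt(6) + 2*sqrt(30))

(-2*sqrt(6) + sqrt(30))/2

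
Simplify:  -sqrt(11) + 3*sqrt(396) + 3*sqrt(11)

20*sqrt(11)

sqrt(11) = sqrt(11); 3*sqrt(396) = 18*sqrt(11); 3*sqrt(11) = 3*sqrt(11)
Combine: (-1 + 18 + 3)·sqrt(11) = 20*sqrt(11)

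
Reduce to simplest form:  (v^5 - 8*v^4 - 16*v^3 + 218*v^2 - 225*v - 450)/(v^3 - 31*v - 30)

v^2 - 8*v + 15

Factor: v^5 - 8*v^4 - 16*v^3 + 218*v^2 - 225*v - 450 = (v + 5)*(v - 3)*(v - 5)*(v - 6)*(v + 1);  v^3 - 31*v - 30 = (v + 1)*(v - 6)*(v + 5)
Cancel the common factors (v + 1), (v - 6), (v + 5).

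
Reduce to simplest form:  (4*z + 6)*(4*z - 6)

16*z**2 - 36

(4*z)**2 - (6)**2 = 16*z**2 - 36.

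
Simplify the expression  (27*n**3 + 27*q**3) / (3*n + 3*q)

Factor as (a+b)(a**2-ab+b**2) with a=(3*q), b=(3*n).

9*n**2 - 9*n*q + 9*q**2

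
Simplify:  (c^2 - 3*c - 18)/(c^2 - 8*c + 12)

(c + 3)/(c - 2)

Factor: c^2 - 3*c - 18 = (c + 3)*(c - 6);  c^2 - 8*c + 12 = (c - 6)*(c - 2)
Cancel the common factor (c - 6).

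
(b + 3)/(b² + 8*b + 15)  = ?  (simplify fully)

Factor: b² + 8*b + 15 = (b + 5)·(b + 3)
Cancel the common factor (b + 3).

1/(b + 5)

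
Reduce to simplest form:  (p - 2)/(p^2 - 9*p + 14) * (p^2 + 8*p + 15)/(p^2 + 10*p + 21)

Factor: p^2 - 9*p + 14 = (p - 2)*(p - 7);  p^2 + 8*p + 15 = (p + 3)*(p + 5);  p^2 + 10*p + 21 = (p + 3)*(p + 7)
Cancel the common factors (p + 3), (p - 2).

(p + 5)/(p^2 - 49)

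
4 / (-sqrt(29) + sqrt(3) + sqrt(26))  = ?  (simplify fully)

Group as (sqrt(3) + sqrt(26)) - sqrt(29); multiply by (sqrt(3) + sqrt(26)) + sqrt(29), then rationalise the remaining surd.

(3*sqrt(26) + 26*sqrt(3) + sqrt(2262))/39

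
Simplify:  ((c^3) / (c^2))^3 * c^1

Inside the bracket: c^1
Raise to the power 3: c^3
Multiply by c^1: add exponents.

c^4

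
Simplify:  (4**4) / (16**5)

4**4 = 2**8; 16**5 = 2**20
Combine exponents: 2**(-12)

2**(-12)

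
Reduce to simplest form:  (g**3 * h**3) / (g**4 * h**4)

Quotient: (g**-1) * (h**-1)

1/(g*h)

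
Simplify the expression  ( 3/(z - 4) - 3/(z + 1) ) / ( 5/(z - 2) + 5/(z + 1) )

(3*z - 6)/(2*z**2 - 9*z + 4)

Numerator: 3/(z - 4) - 3/(z + 1) = 15/(z**2 - 3*z - 4)
Denominator: 5/(z - 2) + 5/(z + 1) = (10*z - 5)/(z**2 - z - 2)
Divide: (15/(z**2 - 3*z - 4)) · ((z**2 - z - 2)/(10*z - 5)) = (3*z - 6)/(2*z**2 - 9*z + 4)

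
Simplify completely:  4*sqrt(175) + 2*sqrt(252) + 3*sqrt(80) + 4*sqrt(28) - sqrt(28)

12*sqrt(5) + 38*sqrt(7)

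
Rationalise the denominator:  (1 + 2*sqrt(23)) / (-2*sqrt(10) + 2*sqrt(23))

Multiply numerator and denominator by 2*sqrt(10) + 2*sqrt(23).
Denominator becomes 52; numerator becomes 2*sqrt(10) + 2*sqrt(23) + 4*sqrt(230) + 92.

(sqrt(10) + sqrt(23) + 2*sqrt(230) + 46)/26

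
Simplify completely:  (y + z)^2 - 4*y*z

After expansion: y^2 - 2*y*z + z^2 — a perfect-square trinomial.

(y - z)^2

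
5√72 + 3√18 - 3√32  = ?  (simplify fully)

27*√2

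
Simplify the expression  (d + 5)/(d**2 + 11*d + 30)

Factor: d**2 + 11*d + 30 = (d + 5)*(d + 6)
Cancel the common factor (d + 5).

1/(d + 6)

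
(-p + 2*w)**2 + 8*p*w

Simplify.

Expand the square and combine the 8*p*w term.

(p + 2*w)**2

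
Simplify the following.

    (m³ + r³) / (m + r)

r^3 + m^3 = (m + r)(m² - m*r + r²).

m² - m*r + r²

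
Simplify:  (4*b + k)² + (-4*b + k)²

Binomially expand both and collect terms in k, (4*b).

32*b² + 2*k²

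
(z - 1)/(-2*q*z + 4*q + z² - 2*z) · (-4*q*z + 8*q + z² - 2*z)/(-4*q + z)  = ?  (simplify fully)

(z - 1)/(-2*q + z)

Factor: -2*q*z + 4*q + z² - 2*z = (z - 2)·(-2*q + z);  -4*q*z + 8*q + z² - 2*z = (z - 2)·(-4*q + z)
Cancel the common factors (-4*q + z), (z - 2).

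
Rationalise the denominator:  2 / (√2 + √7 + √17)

(-6*√7 - 11*√2 + √238 + 4*√17)/2

Group as (√7 + √17) + √2; multiply by (√7 + √17) - √2, then rationalise the remaining surd.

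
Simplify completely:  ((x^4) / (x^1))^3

x^9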